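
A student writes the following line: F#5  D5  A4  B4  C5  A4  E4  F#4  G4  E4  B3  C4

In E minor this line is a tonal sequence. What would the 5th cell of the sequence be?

The 4-note cells begin on F#5, C5, G4 — each down a 4th from the last.
Extending down a 4th: D4 → A3.
So cell 5 is A3 F#3 C3 D3.

A3 F#3 C3 D3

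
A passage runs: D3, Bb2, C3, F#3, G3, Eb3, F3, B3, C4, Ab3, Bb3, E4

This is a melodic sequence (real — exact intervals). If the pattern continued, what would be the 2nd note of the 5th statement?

Grouping in 4s, the 2nd note of each cell is Bb2, Eb3, Ab3.
Extending up a 4th: Db4 → Gb4.

Gb4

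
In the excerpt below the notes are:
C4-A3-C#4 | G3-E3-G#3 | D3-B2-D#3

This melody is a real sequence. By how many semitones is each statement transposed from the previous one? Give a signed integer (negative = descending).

-5

Taking 3-note groups, the heads are C4, G3, D3: the pattern moves down a 4th.
Counting half-steps from C4 to G3: -5.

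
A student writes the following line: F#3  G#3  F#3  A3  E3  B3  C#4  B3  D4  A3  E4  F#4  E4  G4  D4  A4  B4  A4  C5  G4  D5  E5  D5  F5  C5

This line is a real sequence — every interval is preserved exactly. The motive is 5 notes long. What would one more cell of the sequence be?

With a 5-note motive the entries are F#3, B3, E4, A4, D5, each up a 4th from the previous.
Statement 6 starts on G5 and keeps the same exact contour: G5 A5 G5 Bb5 F5.

G5 A5 G5 Bb5 F5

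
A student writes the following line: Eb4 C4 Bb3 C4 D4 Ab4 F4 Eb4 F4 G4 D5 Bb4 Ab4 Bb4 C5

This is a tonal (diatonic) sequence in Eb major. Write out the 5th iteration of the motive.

C6 Ab5 G5 Ab5 Bb5

With a 5-note motive the entries are Eb4, Ab4, D5, each up a 4th from the previous.
Continuing the starts: G5 → C6.
So cell 5 is C6 Ab5 G5 Ab5 Bb5.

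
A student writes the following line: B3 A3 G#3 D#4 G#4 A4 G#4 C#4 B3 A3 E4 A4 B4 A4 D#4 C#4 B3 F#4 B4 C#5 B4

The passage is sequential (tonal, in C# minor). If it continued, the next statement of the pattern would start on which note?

The 7-note cells begin on B3, C#4, D#4 — each up a 2nd from the last.
The next head, up a 2nd from D#4, is E4.

E4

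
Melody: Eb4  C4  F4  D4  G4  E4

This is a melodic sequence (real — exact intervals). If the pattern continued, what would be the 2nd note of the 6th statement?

A#4

With 2-note cells, note 2 of each statement runs C4, D4, E4.
Each moves up a 2nd. Continuing: F#4 → G#4 → A#4.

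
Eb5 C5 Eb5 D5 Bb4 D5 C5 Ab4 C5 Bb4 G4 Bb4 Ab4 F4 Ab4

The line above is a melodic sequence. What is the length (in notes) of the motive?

15 notes total. Splitting into 5 groups of 3:
Eb5 C5 Eb5 | D5 Bb4 D5 | C5 Ab4 C5 | Bb4 G4 Bb4 | Ab4 F4 Ab4
Every group is a transposition down a 2nd of the one before; no shorter unit works.

3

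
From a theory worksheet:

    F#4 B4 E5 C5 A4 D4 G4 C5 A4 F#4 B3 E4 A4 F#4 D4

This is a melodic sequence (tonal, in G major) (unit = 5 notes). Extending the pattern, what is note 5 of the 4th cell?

B3

The unit is 5 notes. Position-5 pitches of the 3 shown cells: A4, F#4, D4.
Each moves down a 3rd; the next is B3.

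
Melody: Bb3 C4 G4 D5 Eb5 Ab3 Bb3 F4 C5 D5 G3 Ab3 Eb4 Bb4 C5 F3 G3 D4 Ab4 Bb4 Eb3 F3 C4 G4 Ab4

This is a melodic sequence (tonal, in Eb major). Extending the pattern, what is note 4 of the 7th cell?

With 5-note cells, note 4 of each statement runs D5, C5, Bb4, Ab4, G4.
Carrying that down a 2nd forward: F4 → Eb4.

Eb4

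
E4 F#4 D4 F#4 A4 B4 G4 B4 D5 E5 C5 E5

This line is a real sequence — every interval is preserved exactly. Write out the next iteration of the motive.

G5 A5 F5 A5

The 4-note cells begin on E4, A4, D5 — each up a 4th from the last.
So cell 4 is G5 A5 F5 A5.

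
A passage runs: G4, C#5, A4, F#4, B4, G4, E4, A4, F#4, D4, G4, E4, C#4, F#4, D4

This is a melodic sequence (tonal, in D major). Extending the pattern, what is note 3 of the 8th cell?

A3

With 3-note cells, note 3 of each statement runs A4, G4, F#4, E4, D4.
Extending down a 2nd: C#4 → B3 → A3.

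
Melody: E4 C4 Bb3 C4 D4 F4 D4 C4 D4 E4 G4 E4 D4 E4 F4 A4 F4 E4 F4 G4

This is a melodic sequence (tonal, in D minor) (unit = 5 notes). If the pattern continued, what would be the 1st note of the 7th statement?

Grouping in 5s, the 1st note of each cell is E4, F4, G4, A4.
Each moves up a 2nd. Continuing: Bb4 → C5 → D5.

D5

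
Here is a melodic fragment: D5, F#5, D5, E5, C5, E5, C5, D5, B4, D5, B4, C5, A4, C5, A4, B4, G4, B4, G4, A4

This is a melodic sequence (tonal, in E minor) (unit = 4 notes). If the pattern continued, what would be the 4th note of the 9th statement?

The unit is 4 notes. Position-4 pitches of the 5 shown cells: E5, D5, C5, B4, A4.
Carrying that down a 2nd forward: G4 → F#4 → E4 → D4.

D4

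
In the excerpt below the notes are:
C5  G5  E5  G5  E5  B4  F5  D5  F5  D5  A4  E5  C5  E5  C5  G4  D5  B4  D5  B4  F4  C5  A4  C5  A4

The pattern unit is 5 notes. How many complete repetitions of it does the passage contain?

5

25 notes in groups of 5 gives 25/5 = 5 statements.
Starts: C5, B4, A4, G4, F4 — each down a 2nd.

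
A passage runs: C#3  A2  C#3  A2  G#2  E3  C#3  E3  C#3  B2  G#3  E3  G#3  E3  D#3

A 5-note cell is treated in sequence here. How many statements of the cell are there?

15 notes in groups of 5 gives 15/5 = 3 statements.
Starts: C#3, E3, G#3 — each up a 3rd.

3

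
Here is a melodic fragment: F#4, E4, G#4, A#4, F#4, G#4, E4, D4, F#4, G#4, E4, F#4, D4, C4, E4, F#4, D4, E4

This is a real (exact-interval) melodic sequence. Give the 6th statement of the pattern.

Ab3 Gb3 Bb3 C4 Ab3 Bb3

Taking 6-note groups, the heads are F#4, E4, D4: the pattern moves down a 2nd.
Extending down a 2nd: C4 → Bb3 → Ab3.
Statement 6 starts on Ab3 and keeps the same exact contour: Ab3 Gb3 Bb3 C4 Ab3 Bb3.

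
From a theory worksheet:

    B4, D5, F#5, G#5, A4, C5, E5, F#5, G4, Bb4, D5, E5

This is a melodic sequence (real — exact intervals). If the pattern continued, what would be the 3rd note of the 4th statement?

C5

Grouping in 4s, the 3rd note of each cell is F#5, E5, D5.
One more down a 2nd gives C5.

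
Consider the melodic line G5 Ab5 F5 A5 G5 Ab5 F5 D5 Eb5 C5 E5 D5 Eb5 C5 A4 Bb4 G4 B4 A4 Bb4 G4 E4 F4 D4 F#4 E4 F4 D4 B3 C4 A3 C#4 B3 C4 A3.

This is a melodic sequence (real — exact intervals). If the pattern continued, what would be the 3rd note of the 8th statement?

F#2

Grouping in 7s, the 3rd note of each cell is F5, C5, G4, D4, A3.
Carrying that down a 4th forward: E3 → B2 → F#2.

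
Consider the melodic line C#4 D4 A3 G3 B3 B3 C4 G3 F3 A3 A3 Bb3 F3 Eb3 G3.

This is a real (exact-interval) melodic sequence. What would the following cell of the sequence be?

The 5-note cells begin on C#4, B3, A3 — each down a 2nd from the last.
Statement 4 starts on G3 and keeps the same exact contour: G3 Ab3 Eb3 Db3 F3.

G3 Ab3 Eb3 Db3 F3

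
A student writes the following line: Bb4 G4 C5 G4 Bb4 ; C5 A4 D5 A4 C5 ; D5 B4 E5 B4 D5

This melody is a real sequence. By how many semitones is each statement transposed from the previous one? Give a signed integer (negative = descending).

2

The 5-note cells begin on Bb4, C5, D5 — each up a 2nd from the last.
Bb4→C5 is 72 − 70 = 2 semitones.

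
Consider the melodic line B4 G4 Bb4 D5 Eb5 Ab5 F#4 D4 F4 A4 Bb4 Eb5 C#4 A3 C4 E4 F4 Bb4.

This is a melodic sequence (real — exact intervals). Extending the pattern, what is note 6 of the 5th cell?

C4

The unit is 6 notes. Position-6 pitches of the 3 shown cells: Ab5, Eb5, Bb4.
Carrying that down a 4th forward: F4 → C4.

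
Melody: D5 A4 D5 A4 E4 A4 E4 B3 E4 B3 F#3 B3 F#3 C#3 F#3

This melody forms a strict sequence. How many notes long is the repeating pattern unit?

3

There are 15 notes; a 3-note unit gives 5 cells:
D5 A4 D5 | A4 E4 A4 | E4 B3 E4 | B3 F#3 B3 | F#3 C#3 F#3
That's a consistent down a 4th shift per cell, and no other grouping gives one.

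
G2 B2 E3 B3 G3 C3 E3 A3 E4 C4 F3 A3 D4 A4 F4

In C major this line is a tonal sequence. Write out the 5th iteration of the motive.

The 5-note cells begin on G2, C3, F3 — each up a 4th from the last.
Extending up a 4th: B3 → E4.
From E4 the diatonic shape gives E4 G4 C5 G5 E5.

E4 G4 C5 G5 E5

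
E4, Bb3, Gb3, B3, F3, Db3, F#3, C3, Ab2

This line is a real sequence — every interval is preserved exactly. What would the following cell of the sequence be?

Unit = 3 notes; the statements start on E4, B3, F#3, moving down a 4th each time.
So cell 4 is C#3 G2 Eb2.

C#3 G2 Eb2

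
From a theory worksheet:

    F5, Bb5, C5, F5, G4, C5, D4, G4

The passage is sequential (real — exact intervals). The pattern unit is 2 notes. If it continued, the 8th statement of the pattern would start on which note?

The 2-note cells begin on F5, C5, G4, D4 — each down a 4th from the last.
Extending the heads down a 4th: A3 → E3 → B2 → F#2.

F#2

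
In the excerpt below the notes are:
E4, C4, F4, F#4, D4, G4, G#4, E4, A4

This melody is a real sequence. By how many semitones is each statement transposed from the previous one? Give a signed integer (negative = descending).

2

The 3-note cells begin on E4, F#4, G#4 — each up a 2nd from the last.
E4 to F#4 spans +2 semitones.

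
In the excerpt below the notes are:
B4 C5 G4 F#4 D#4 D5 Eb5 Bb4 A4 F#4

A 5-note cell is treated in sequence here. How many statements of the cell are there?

10 notes in groups of 5 gives 10/5 = 2 statements.
Starts: B4, D5 — each up a 3rd.

2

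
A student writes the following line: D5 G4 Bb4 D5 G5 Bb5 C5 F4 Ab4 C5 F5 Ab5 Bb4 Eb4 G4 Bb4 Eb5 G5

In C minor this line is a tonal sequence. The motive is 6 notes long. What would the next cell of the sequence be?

Taking 6-note groups, the heads are D5, C5, Bb4: the pattern moves down a 2nd.
So cell 4 is Ab4 D4 F4 Ab4 D5 F5.

Ab4 D4 F4 Ab4 D5 F5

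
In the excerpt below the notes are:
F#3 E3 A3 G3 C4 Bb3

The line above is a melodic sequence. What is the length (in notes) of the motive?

6 notes total. Splitting into 3 groups of 2:
F#3 E3 | A3 G3 | C4 Bb3
Every group is a transposition up a 3rd of the one before; no shorter unit works.

2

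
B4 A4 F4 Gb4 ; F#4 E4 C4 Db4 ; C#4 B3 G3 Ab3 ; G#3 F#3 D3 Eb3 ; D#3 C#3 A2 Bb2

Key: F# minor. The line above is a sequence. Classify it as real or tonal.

real

Each cell has the same semitone pattern (-2, -4, 1) — intervals are preserved exactly.
And F4 lies outside F# minor, so the sequence is real rather than tonal.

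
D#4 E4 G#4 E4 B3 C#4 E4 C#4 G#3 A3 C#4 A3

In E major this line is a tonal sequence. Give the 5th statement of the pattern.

The 4-note cells begin on D#4, B3, G#3 — each down a 3rd from the last.
Carrying on: E3 → C#3.
Statement 5 starts on C#3 and keeps the same diatonic contour: C#3 D#3 F#3 D#3.

C#3 D#3 F#3 D#3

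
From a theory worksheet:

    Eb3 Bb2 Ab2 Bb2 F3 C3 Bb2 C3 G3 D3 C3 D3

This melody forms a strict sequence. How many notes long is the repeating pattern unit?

4

12 notes total. Splitting into 3 groups of 4:
Eb3 Bb2 Ab2 Bb2 | F3 C3 Bb2 C3 | G3 D3 C3 D3
That's a consistent up a 2nd shift per cell, and no other grouping gives one.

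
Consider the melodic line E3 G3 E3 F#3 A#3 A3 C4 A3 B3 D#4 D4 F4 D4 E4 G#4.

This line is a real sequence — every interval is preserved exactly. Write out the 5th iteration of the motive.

C5 Eb5 C5 D5 F#5

Unit = 5 notes; the statements start on E3, A3, D4, moving up a 4th each time.
Continuing the starts: G4 → C5.
So cell 5 is C5 Eb5 C5 D5 F#5.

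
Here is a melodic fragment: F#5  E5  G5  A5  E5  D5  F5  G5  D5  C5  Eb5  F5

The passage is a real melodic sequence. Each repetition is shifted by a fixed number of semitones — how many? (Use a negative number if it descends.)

-2

Unit = 4 notes; the statements start on F#5, E5, D5, moving down a 2nd each time.
Counting half-steps from F#5 to E5: -2.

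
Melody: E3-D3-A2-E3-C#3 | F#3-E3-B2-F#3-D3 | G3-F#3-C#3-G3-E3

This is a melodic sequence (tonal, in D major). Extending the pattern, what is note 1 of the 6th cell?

With 5-note cells, note 1 of each statement runs E3, F#3, G3.
Carrying that up a 2nd forward: A3 → B3 → C#4.

C#4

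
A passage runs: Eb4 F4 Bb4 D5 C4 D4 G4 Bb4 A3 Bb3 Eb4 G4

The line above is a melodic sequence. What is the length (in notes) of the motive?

Try groups of 4 (3 cells in 12 notes):
Eb4 F4 Bb4 D5 | C4 D4 G4 Bb4 | A3 Bb3 Eb4 G4
Every group is a transposition down a 3rd of the one before; no shorter unit works.

4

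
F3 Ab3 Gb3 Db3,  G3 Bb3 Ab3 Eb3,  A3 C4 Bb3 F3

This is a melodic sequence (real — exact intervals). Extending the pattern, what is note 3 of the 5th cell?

With 4-note cells, note 3 of each statement runs Gb3, Ab3, Bb3.
Each moves up a 2nd. Continuing: C4 → D4.

D4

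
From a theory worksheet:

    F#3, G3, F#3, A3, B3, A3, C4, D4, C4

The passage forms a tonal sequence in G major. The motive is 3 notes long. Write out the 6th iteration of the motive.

The 3-note cells begin on F#3, A3, C4 — each up a 3rd from the last.
Continuing the starts: E4 → G4 → B4.
From B4 the diatonic shape gives B4 C5 B4.

B4 C5 B4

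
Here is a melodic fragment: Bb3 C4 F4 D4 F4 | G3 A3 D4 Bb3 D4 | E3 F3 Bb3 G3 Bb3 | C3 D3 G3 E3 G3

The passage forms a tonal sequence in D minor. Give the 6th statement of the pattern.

F2 G2 C3 A2 C3

Unit = 5 notes; the statements start on Bb3, G3, E3, C3, moving down a 3rd each time.
Carrying on: A2 → F2.
From F2 the diatonic shape gives F2 G2 C3 A2 C3.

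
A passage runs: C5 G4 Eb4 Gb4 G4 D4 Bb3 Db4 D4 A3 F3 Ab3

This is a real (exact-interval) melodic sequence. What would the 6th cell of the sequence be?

Unit = 4 notes; the statements start on C5, G4, D4, moving down a 4th each time.
Continuing the starts: A3 → E3 → B2.
From B2 the exact shape gives B2 F#2 D2 F2.

B2 F#2 D2 F2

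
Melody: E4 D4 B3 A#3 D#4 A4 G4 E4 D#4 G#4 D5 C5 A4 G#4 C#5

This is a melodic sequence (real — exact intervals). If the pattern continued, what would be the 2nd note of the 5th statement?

Bb5

The unit is 5 notes. Position-2 pitches of the 3 shown cells: D4, G4, C5.
Carrying that up a 4th forward: F5 → Bb5.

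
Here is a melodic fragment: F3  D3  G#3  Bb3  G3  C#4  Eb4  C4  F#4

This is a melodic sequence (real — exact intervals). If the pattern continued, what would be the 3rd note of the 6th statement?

With 3-note cells, note 3 of each statement runs G#3, C#4, F#4.
Carrying that up a 4th forward: B4 → E5 → A5.

A5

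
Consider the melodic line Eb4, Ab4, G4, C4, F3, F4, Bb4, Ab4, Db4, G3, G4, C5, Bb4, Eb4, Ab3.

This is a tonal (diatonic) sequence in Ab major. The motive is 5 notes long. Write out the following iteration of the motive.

The 5-note cells begin on Eb4, F4, G4 — each up a 2nd from the last.
So cell 4 is Ab4 Db5 C5 F4 Bb3.

Ab4 Db5 C5 F4 Bb3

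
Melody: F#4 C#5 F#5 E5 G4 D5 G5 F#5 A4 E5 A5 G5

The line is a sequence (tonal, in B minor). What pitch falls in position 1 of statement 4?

The unit is 4 notes. Position-1 pitches of the 3 shown cells: F#4, G4, A4.
One more up a 2nd gives B4.

B4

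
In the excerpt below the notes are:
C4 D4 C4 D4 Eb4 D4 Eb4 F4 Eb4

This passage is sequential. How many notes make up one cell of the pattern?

3

Try groups of 3 (3 cells in 9 notes):
C4 D4 C4 | D4 Eb4 D4 | Eb4 F4 Eb4
Each cell is the previous one up a 2nd — so the unit is 3 notes.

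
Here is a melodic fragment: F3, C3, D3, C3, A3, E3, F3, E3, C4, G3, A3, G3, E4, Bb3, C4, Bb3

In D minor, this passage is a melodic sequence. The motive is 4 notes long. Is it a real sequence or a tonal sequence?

tonal

Every note is diatonic to D minor.
Cell 1 has +2 semitones from note 2 to 3, but cell 2 has +1 — the interval quality changes while the contour stays the same, which is the hallmark of a tonal sequence.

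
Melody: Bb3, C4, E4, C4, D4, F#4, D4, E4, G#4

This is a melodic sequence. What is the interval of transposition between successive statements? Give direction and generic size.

up a 2nd

Unit = 3 notes; the statements start on Bb3, C4, D4, moving up a 2nd each time.
From Bb3 to C4: up a 2nd.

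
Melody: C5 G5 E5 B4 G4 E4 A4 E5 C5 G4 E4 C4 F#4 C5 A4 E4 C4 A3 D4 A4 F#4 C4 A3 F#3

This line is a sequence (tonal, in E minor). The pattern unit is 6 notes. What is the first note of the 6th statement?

The 6-note cells begin on C5, A4, F#4, D4 — each down a 3rd from the last.
Extending the heads down a 3rd: B3 → G3.

G3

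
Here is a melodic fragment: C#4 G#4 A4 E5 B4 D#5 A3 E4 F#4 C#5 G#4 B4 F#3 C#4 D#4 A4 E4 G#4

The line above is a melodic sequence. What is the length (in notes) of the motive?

Try groups of 6 (3 cells in 18 notes):
C#4 G#4 A4 E5 B4 D#5 | A3 E4 F#4 C#5 G#4 B4 | F#3 C#4 D#4 A4 E4 G#4
Each cell is the previous one down a 3rd — so the unit is 6 notes.

6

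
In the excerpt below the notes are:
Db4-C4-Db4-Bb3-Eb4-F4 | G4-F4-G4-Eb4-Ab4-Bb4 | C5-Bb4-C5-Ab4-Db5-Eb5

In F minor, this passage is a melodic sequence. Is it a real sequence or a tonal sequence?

tonal

Every note is diatonic to F minor.
Cell 1 has -1 semitones from note 1 to 2, but cell 2 has -2 — the interval quality changes while the contour stays the same, which is the hallmark of a tonal sequence.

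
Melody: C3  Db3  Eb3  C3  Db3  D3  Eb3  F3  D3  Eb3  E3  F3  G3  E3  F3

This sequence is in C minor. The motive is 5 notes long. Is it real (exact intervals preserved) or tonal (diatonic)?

real

Each cell has the same semitone pattern (1, 2, -3, 1) — intervals are preserved exactly.
And Db3 lies outside C minor, so the sequence is real rather than tonal.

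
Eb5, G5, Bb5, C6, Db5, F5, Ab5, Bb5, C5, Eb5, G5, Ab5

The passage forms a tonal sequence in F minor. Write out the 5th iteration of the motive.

The 4-note cells begin on Eb5, Db5, C5 — each down a 2nd from the last.
Extending down a 2nd: Bb4 → Ab4.
So cell 5 is Ab4 C5 Eb5 F5.

Ab4 C5 Eb5 F5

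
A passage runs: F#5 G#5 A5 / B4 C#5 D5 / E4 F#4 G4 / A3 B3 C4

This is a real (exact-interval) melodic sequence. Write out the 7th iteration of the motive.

C2 D2 Eb2

Unit = 3 notes; the statements start on F#5, B4, E4, A3, moving down a 5th each time.
Continuing the starts: D3 → G2 → C2.
So cell 7 is C2 D2 Eb2.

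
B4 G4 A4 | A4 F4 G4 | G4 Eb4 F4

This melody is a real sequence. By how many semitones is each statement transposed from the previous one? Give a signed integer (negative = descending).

-2

Taking 3-note groups, the heads are B4, A4, G4: the pattern moves down a 2nd.
B4 to A4 spans -2 semitones.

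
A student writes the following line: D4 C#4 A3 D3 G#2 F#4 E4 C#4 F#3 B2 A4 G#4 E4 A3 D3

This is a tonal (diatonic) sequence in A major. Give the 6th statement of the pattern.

G#5 F#5 D5 G#4 C#4

Unit = 5 notes; the statements start on D4, F#4, A4, moving up a 3rd each time.
Extending up a 3rd: C#5 → E5 → G#5.
From G#5 the diatonic shape gives G#5 F#5 D5 G#4 C#4.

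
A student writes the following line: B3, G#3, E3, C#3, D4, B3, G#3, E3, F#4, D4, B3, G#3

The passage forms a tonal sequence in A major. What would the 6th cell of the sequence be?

Taking 4-note groups, the heads are B3, D4, F#4: the pattern moves up a 3rd.
Carrying on: A4 → C#5 → E5.
Statement 6 starts on E5 and keeps the same diatonic contour: E5 C#5 A4 F#4.

E5 C#5 A4 F#4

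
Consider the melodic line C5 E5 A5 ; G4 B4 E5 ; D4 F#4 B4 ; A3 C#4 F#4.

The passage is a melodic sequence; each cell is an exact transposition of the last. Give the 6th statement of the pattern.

B2 D#3 G#3

With a 3-note motive the entries are C5, G4, D4, A3, each down a 4th from the previous.
Carrying on: E3 → B2.
From B2 the exact shape gives B2 D#3 G#3.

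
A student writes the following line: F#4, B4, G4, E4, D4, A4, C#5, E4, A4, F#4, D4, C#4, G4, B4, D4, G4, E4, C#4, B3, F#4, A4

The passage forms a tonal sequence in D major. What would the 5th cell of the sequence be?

B3 E4 C#4 A3 G3 D4 F#4

Taking 7-note groups, the heads are F#4, E4, D4: the pattern moves down a 2nd.
Carrying on: C#4 → B3.
From B3 the diatonic shape gives B3 E4 C#4 A3 G3 D4 F#4.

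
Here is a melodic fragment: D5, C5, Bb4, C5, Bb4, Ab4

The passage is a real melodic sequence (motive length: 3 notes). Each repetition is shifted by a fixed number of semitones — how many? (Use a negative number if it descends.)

Unit = 3 notes; the statements start on D5, C5, moving down a 2nd each time.
D5→C5 is 72 − 74 = -2 semitones.

-2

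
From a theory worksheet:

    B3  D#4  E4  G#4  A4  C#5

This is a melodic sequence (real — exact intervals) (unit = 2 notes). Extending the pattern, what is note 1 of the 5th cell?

G5

The unit is 2 notes. Position-1 pitches of the 3 shown cells: B3, E4, A4.
Each moves up a 4th. Continuing: D5 → G5.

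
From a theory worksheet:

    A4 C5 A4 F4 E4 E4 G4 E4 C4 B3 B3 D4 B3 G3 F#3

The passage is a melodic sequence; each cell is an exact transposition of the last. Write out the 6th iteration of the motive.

G#2 B2 G#2 E2 D#2

The 5-note cells begin on A4, E4, B3 — each down a 4th from the last.
Extending down a 4th: F#3 → C#3 → G#2.
From G#2 the exact shape gives G#2 B2 G#2 E2 D#2.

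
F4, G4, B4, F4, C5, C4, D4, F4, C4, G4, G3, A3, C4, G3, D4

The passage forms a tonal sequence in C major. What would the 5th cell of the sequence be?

Taking 5-note groups, the heads are F4, C4, G3: the pattern moves down a 4th.
Carrying on: D3 → A2.
From A2 the diatonic shape gives A2 B2 D3 A2 E3.

A2 B2 D3 A2 E3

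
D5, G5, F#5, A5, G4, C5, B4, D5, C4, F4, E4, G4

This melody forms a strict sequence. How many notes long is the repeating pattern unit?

4

There are 12 notes; a 4-note unit gives 3 cells:
D5 G5 F#5 A5 | G4 C5 B4 D5 | C4 F4 E4 G4
That's a consistent down a 5th shift per cell, and no other grouping gives one.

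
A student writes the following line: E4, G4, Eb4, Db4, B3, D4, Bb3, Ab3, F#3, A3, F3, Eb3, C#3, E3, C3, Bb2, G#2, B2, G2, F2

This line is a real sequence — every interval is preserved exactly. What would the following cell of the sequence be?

D#2 F#2 D2 C2

With a 4-note motive the entries are E4, B3, F#3, C#3, G#2, each down a 4th from the previous.
So cell 6 is D#2 F#2 D2 C2.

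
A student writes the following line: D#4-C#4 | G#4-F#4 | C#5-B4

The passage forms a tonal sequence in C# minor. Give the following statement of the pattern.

F#5 E5

Taking 2-note groups, the heads are D#4, G#4, C#5: the pattern moves up a 4th.
So cell 4 is F#5 E5.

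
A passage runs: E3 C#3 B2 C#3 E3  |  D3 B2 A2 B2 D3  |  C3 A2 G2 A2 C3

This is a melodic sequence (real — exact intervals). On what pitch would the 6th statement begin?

Gb2

With a 5-note motive the entries are E3, D3, C3, each down a 2nd from the previous.
Extending the heads down a 2nd: Bb2 → Ab2 → Gb2.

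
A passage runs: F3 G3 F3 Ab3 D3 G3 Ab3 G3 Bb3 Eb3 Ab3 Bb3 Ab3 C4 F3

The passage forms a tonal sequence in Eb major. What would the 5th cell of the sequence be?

With a 5-note motive the entries are F3, G3, Ab3, each up a 2nd from the previous.
Carrying on: Bb3 → C4.
From C4 the diatonic shape gives C4 D4 C4 Eb4 Ab3.

C4 D4 C4 Eb4 Ab3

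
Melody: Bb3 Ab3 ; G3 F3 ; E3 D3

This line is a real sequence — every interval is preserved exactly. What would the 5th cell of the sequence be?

A#2 G#2

With a 2-note motive the entries are Bb3, G3, E3, each down a 3rd from the previous.
Carrying on: C#3 → A#2.
So cell 5 is A#2 G#2.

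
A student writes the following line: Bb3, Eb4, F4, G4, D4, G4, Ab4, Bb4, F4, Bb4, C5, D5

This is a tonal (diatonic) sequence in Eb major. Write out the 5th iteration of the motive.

C5 F5 G5 Ab5

Unit = 4 notes; the statements start on Bb3, D4, F4, moving up a 3rd each time.
Extending up a 3rd: Ab4 → C5.
Statement 5 starts on C5 and keeps the same diatonic contour: C5 F5 G5 Ab5.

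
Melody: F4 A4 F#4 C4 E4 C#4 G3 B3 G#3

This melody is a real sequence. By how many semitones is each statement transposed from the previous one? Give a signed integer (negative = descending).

-5

With a 3-note motive the entries are F4, C4, G3, each down a 4th from the previous.
Counting half-steps from F4 to C4: -5.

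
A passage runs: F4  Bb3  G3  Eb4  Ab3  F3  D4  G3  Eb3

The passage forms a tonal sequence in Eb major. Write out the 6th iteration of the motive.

With a 3-note motive the entries are F4, Eb4, D4, each down a 2nd from the previous.
Carrying on: C4 → Bb3 → Ab3.
From Ab3 the diatonic shape gives Ab3 D3 Bb2.

Ab3 D3 Bb2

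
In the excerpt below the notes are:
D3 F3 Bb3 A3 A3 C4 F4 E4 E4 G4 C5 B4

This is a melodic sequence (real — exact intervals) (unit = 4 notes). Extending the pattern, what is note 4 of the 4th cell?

F#5

With 4-note cells, note 4 of each statement runs A3, E4, B4.
One more up a 5th gives F#5.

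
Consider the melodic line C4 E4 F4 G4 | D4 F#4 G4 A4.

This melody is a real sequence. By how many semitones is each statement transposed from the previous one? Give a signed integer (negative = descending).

With a 4-note motive the entries are C4, D4, each up a 2nd from the previous.
C4→D4 is 62 − 60 = 2 semitones.

2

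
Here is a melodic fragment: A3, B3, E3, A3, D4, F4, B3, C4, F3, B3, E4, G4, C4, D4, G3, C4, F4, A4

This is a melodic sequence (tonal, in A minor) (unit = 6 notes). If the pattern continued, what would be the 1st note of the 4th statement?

With 6-note cells, note 1 of each statement runs A3, B3, C4.
From C4, up a 2nd gives D4.

D4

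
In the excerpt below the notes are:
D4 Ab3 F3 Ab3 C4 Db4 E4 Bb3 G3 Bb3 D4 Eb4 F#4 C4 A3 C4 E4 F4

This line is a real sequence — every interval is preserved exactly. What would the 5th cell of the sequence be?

The 6-note cells begin on D4, E4, F#4 — each up a 2nd from the last.
Carrying on: G#4 → A#4.
From A#4 the exact shape gives A#4 E4 C#4 E4 G#4 A4.

A#4 E4 C#4 E4 G#4 A4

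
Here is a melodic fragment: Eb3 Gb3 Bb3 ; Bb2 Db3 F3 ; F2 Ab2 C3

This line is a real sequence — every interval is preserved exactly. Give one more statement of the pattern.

With a 3-note motive the entries are Eb3, Bb2, F2, each down a 4th from the previous.
Statement 4 starts on C2 and keeps the same exact contour: C2 Eb2 G2.

C2 Eb2 G2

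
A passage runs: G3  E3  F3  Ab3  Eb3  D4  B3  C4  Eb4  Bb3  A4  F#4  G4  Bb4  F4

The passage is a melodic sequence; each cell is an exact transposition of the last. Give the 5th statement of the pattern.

The 5-note cells begin on G3, D4, A4 — each up a 5th from the last.
Extending up a 5th: E5 → B5.
From B5 the exact shape gives B5 G#5 A5 C6 G5.

B5 G#5 A5 C6 G5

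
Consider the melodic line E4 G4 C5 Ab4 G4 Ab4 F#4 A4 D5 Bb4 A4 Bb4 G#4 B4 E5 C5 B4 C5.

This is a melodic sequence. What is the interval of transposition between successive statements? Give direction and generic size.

The 6-note cells begin on E4, F#4, G#4 — each up a 2nd from the last.
From E4 to F#4: up a 2nd.

up a 2nd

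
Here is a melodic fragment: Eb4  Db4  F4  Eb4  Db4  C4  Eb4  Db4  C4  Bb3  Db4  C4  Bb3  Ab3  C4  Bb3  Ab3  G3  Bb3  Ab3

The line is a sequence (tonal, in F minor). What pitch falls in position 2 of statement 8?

Db3

The unit is 4 notes. Position-2 pitches of the 5 shown cells: Db4, C4, Bb3, Ab3, G3.
Extending down a 2nd: F3 → Eb3 → Db3.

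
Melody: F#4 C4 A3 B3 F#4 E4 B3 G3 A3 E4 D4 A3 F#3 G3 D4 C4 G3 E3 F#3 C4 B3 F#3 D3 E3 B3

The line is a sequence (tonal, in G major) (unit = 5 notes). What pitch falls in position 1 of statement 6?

A3

With 5-note cells, note 1 of each statement runs F#4, E4, D4, C4, B3.
One more down a 2nd gives A3.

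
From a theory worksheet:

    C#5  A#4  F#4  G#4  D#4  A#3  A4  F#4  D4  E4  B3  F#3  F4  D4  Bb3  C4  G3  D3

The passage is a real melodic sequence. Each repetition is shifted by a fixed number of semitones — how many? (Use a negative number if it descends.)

Unit = 6 notes; the statements start on C#5, A4, F4, moving down a 3rd each time.
Counting half-steps from C#5 to A4: -4.

-4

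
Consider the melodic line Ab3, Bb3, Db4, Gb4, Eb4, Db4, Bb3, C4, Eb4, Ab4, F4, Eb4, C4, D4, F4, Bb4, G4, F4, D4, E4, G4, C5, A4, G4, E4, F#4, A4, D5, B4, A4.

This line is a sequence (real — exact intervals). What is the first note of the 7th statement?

G#4

The 6-note cells begin on Ab3, Bb3, C4, D4, E4 — each up a 2nd from the last.
Extending the heads up a 2nd: F#4 → G#4.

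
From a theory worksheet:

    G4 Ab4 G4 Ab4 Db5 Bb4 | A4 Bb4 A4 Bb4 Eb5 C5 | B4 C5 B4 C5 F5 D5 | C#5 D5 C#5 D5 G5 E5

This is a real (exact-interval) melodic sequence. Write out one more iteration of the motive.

D#5 E5 D#5 E5 A5 F#5

Taking 6-note groups, the heads are G4, A4, B4, C#5: the pattern moves up a 2nd.
So cell 5 is D#5 E5 D#5 E5 A5 F#5.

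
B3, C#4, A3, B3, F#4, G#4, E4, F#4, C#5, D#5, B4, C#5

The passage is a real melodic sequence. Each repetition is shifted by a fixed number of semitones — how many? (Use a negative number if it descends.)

7

Taking 4-note groups, the heads are B3, F#4, C#5: the pattern moves up a 5th.
B3 to F#4 spans +7 semitones.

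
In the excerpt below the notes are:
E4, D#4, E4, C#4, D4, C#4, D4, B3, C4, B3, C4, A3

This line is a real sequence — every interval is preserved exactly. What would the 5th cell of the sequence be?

Taking 4-note groups, the heads are E4, D4, C4: the pattern moves down a 2nd.
Carrying on: Bb3 → Ab3.
So cell 5 is Ab3 G3 Ab3 F3.

Ab3 G3 Ab3 F3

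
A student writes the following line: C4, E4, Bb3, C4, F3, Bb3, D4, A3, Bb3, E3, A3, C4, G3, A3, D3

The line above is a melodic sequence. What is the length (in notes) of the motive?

There are 15 notes; a 5-note unit gives 3 cells:
C4 E4 Bb3 C4 F3 | Bb3 D4 A3 Bb3 E3 | A3 C4 G3 A3 D3
That's a consistent down a 2nd shift per cell, and no other grouping gives one.

5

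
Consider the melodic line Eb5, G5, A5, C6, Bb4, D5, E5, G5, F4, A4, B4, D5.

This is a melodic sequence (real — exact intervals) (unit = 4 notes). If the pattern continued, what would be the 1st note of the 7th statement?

The unit is 4 notes. Position-1 pitches of the 3 shown cells: Eb5, Bb4, F4.
Carrying that down a 4th forward: C4 → G3 → D3 → A2.

A2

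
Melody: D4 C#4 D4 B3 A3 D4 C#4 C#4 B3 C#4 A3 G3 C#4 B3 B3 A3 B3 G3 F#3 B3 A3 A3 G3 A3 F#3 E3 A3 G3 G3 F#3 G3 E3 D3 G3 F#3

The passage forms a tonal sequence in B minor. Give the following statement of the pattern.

F#3 E3 F#3 D3 C#3 F#3 E3

With a 7-note motive the entries are D4, C#4, B3, A3, G3, each down a 2nd from the previous.
Statement 6 starts on F#3 and keeps the same diatonic contour: F#3 E3 F#3 D3 C#3 F#3 E3.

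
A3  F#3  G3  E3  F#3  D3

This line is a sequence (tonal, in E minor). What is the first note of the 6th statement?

With a 2-note motive the entries are A3, G3, F#3, each down a 2nd from the previous.
Extending the heads down a 2nd: E3 → D3 → C3.

C3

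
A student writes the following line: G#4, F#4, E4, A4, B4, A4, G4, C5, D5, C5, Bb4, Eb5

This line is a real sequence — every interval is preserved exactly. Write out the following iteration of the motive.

F5 Eb5 Db5 Gb5

Taking 4-note groups, the heads are G#4, B4, D5: the pattern moves up a 3rd.
From F5 the exact shape gives F5 Eb5 Db5 Gb5.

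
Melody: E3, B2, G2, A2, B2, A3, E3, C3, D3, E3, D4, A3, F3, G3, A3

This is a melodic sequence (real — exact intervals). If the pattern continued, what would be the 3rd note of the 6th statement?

Ab4

With 5-note cells, note 3 of each statement runs G2, C3, F3.
Each moves up a 4th. Continuing: Bb3 → Eb4 → Ab4.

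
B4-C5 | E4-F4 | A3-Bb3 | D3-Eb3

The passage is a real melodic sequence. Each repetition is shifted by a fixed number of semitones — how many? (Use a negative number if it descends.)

Taking 2-note groups, the heads are B4, E4, A3, D3: the pattern moves down a 5th.
B4 to E4 spans -7 semitones.

-7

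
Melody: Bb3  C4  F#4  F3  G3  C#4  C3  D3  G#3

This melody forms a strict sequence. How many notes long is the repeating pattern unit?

3

There are 9 notes; a 3-note unit gives 3 cells:
Bb3 C4 F#4 | F3 G3 C#4 | C3 D3 G#3
Each cell is the previous one down a 4th — so the unit is 3 notes.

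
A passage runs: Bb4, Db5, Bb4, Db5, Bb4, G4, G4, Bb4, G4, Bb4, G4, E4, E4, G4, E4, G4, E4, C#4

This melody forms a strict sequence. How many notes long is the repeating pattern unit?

6

18 notes total. Splitting into 3 groups of 6:
Bb4 Db5 Bb4 Db5 Bb4 G4 | G4 Bb4 G4 Bb4 G4 E4 | E4 G4 E4 G4 E4 C#4
That's a consistent down a 3rd shift per cell, and no other grouping gives one.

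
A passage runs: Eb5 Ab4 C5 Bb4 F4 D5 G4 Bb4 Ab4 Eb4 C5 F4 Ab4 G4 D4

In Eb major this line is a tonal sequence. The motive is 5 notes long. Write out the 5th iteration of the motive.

Taking 5-note groups, the heads are Eb5, D5, C5: the pattern moves down a 2nd.
Extending down a 2nd: Bb4 → Ab4.
So cell 5 is Ab4 D4 F4 Eb4 Bb3.

Ab4 D4 F4 Eb4 Bb3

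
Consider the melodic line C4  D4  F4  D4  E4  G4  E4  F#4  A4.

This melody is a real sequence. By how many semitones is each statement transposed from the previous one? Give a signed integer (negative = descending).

The 3-note cells begin on C4, D4, E4 — each up a 2nd from the last.
Counting half-steps from C4 to D4: 2.

2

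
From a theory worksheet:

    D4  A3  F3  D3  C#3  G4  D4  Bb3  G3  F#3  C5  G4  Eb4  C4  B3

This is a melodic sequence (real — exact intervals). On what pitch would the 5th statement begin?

Taking 5-note groups, the heads are D4, G4, C5: the pattern moves up a 4th.
Extending the heads up a 4th: F5 → Bb5.

Bb5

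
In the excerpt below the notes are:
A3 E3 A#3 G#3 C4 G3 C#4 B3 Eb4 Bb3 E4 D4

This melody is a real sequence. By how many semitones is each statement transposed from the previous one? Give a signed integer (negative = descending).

3

The 4-note cells begin on A3, C4, Eb4 — each up a 3rd from the last.
A3 to C4 spans +3 semitones.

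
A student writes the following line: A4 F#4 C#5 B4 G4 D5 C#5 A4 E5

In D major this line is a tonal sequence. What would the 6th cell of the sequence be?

With a 3-note motive the entries are A4, B4, C#5, each up a 2nd from the previous.
Carrying on: D5 → E5 → F#5.
From F#5 the diatonic shape gives F#5 D5 A5.

F#5 D5 A5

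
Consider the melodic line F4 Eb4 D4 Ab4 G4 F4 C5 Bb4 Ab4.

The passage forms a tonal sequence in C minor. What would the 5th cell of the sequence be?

G5 F5 Eb5

The 3-note cells begin on F4, Ab4, C5 — each up a 3rd from the last.
Extending up a 3rd: Eb5 → G5.
So cell 5 is G5 F5 Eb5.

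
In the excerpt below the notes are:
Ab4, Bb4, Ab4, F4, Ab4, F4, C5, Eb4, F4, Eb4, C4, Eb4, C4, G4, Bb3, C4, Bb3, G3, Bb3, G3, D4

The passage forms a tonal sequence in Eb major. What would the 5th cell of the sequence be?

C3 D3 C3 Ab2 C3 Ab2 Eb3

Unit = 7 notes; the statements start on Ab4, Eb4, Bb3, moving down a 4th each time.
Continuing the starts: F3 → C3.
So cell 5 is C3 D3 C3 Ab2 C3 Ab2 Eb3.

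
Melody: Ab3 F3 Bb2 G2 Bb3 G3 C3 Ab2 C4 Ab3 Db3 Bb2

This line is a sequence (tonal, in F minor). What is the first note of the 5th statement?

Eb4

The 4-note cells begin on Ab3, Bb3, C4 — each up a 2nd from the last.
Extending the heads up a 2nd: Db4 → Eb4.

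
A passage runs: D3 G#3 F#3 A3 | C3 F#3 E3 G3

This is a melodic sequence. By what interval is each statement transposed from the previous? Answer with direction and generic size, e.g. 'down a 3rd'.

Taking 4-note groups, the heads are D3, C3: the pattern moves down a 2nd.
D3 to C3 is down a 2nd.

down a 2nd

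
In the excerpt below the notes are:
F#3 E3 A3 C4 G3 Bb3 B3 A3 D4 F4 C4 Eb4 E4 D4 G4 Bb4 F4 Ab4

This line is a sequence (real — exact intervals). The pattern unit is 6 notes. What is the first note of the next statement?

The 6-note cells begin on F#3, B3, E4 — each up a 4th from the last.
The next head, up a 4th from E4, is A4.

A4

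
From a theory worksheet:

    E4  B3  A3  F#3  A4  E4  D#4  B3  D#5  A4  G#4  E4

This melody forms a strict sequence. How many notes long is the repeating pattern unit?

4

Try groups of 4 (3 cells in 12 notes):
E4 B3 A3 F#3 | A4 E4 D#4 B3 | D#5 A4 G#4 E4
Each cell is the previous one up a 4th — so the unit is 4 notes.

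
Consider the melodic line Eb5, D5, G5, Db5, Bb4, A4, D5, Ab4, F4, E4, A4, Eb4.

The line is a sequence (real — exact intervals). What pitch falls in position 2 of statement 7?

G#2

The unit is 4 notes. Position-2 pitches of the 3 shown cells: D5, A4, E4.
Extending down a 4th: B3 → F#3 → C#3 → G#2.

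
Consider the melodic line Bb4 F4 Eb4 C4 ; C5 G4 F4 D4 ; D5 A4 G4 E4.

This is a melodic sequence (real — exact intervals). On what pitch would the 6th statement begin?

Unit = 4 notes; the statements start on Bb4, C5, D5, moving up a 2nd each time.
Continuing: E5 → F#5 → G#5. Statement 6 starts on G#5.

G#5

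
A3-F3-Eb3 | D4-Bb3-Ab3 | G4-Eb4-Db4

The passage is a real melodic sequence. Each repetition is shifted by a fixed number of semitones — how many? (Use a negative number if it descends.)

5

With a 3-note motive the entries are A3, D4, G4, each up a 4th from the previous.
A3→D4 is 62 − 57 = 5 semitones.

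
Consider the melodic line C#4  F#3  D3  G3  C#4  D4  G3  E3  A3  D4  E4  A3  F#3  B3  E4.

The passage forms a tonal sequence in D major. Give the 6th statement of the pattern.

Taking 5-note groups, the heads are C#4, D4, E4: the pattern moves up a 2nd.
Carrying on: F#4 → G4 → A4.
Statement 6 starts on A4 and keeps the same diatonic contour: A4 D4 B3 E4 A4.

A4 D4 B3 E4 A4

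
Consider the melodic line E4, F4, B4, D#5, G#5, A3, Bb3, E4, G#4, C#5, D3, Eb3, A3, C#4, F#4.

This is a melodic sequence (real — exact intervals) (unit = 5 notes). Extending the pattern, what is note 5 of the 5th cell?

E3

With 5-note cells, note 5 of each statement runs G#5, C#5, F#4.
Extending down a 5th: B3 → E3.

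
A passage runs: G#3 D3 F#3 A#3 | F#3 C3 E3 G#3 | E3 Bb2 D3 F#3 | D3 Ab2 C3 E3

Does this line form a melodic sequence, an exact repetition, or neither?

Each 4-note cell is the previous one transposed down a 2nd.

sequence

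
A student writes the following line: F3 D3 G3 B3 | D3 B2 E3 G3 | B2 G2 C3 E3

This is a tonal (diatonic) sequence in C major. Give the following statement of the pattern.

G2 E2 A2 C3

Unit = 4 notes; the statements start on F3, D3, B2, moving down a 3rd each time.
So cell 4 is G2 E2 A2 C3.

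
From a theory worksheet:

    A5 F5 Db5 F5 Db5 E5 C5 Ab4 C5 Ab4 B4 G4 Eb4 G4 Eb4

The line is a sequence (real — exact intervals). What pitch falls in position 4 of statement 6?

Grouping in 5s, the 4th note of each cell is F5, C5, G4.
Extending down a 4th: D4 → A3 → E3.

E3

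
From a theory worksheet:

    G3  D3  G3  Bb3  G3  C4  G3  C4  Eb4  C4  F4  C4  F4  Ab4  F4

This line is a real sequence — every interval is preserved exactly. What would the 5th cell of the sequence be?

Eb5 Bb4 Eb5 Gb5 Eb5

The 5-note cells begin on G3, C4, F4 — each up a 4th from the last.
Extending up a 4th: Bb4 → Eb5.
Statement 5 starts on Eb5 and keeps the same exact contour: Eb5 Bb4 Eb5 Gb5 Eb5.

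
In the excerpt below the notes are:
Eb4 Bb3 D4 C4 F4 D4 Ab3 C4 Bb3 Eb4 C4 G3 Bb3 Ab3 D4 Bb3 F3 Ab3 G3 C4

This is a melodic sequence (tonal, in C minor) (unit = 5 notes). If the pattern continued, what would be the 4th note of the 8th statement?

C3

The unit is 5 notes. Position-4 pitches of the 4 shown cells: C4, Bb3, Ab3, G3.
Each moves down a 2nd. Continuing: F3 → Eb3 → D3 → C3.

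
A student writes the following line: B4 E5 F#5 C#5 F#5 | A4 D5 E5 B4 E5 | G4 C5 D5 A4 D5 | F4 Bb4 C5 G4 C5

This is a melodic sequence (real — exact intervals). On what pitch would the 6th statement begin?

With a 5-note motive the entries are B4, A4, G4, F4, each down a 2nd from the previous.
Extending the heads down a 2nd: Eb4 → Db4.

Db4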